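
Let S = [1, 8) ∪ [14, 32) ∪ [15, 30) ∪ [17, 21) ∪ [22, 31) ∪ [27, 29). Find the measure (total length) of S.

25

Merged: [1, 8), [14, 32).
Lengths: 7 + 18 = 25.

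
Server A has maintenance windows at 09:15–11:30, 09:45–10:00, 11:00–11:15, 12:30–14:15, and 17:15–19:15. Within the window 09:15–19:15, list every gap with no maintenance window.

The merged coverage is 09:15-11:30, 12:30-14:15, 17:15-19:15.
Uncovered inside 09:15-19:15: 11:30-12:30, 14:15-17:15.

11:30-12:30, 14:15-17:15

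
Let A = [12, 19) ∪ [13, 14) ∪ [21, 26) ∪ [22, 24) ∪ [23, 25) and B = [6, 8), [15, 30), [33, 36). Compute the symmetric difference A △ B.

First set merges to [12, 19), [21, 26).
A but not B: [12, 15).
B but not A: [6, 8), [19, 21), [26, 30), [33, 36).
Combining gives A △ B.

[6, 8) ∪ [12, 15) ∪ [19, 21) ∪ [26, 30) ∪ [33, 36)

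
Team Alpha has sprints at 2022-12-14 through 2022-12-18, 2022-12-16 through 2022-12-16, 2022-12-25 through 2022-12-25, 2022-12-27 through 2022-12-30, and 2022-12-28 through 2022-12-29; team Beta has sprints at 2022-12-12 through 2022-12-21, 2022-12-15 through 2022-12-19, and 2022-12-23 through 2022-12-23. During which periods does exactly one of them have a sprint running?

2022-12-12 through 2022-12-13, 2022-12-19 through 2022-12-21, 2022-12-23 through 2022-12-23, 2022-12-25 through 2022-12-25, 2022-12-27 through 2022-12-30

Merge the first list: 2022-12-14 through 2022-12-18, 2022-12-25 through 2022-12-25, 2022-12-27 through 2022-12-30.
Merge the second list: 2022-12-12 through 2022-12-21, 2022-12-23 through 2022-12-23.
A but not B: 2022-12-25 through 2022-12-25, 2022-12-27 through 2022-12-30.
B but not A: 2022-12-12 through 2022-12-13, 2022-12-19 through 2022-12-21, 2022-12-23 through 2022-12-23.
Combining gives A △ B.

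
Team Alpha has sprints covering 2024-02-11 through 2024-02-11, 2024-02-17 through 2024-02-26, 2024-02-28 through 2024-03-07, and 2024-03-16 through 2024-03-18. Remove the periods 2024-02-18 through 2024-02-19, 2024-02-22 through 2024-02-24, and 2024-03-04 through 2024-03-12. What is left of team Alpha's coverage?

2024-02-11 through 2024-02-11, 2024-02-17 through 2024-02-17, 2024-02-20 through 2024-02-21, 2024-02-25 through 2024-02-26, 2024-02-28 through 2024-03-03, 2024-03-16 through 2024-03-18

2024-02-11 through 2024-02-11 is untouched.
2024-02-17 through 2024-02-26 with B removed leaves 2024-02-17 through 2024-02-17, 2024-02-20 through 2024-02-21, 2024-02-25 through 2024-02-26.
2024-02-28 through 2024-03-07 with B removed leaves 2024-02-28 through 2024-03-03.
2024-03-16 through 2024-03-18 is untouched.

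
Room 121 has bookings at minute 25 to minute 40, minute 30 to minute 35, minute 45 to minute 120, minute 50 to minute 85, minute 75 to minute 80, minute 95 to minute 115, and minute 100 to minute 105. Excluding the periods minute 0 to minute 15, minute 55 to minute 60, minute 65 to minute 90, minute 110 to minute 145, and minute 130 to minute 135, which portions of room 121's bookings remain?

minute 25 to minute 40, minute 45 to minute 55, minute 60 to minute 65, minute 90 to minute 110

A, merged: minute 25 to minute 40, minute 45 to minute 120.
B, merged: minute 0 to minute 15, minute 55 to minute 60, minute 65 to minute 90, minute 110 to minute 145.
minute 25 to minute 40: no B overlap → unchanged.
minute 45 to minute 120 minus B → minute 45 to minute 55, minute 60 to minute 65, minute 90 to minute 110.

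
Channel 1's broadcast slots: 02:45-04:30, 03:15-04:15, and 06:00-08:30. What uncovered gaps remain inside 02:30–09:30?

02:30-02:45, 04:30-06:00, 08:30-09:30

The merged coverage is 02:45-04:30, 06:00-08:30.
Complement within 02:30-09:30: 02:30-02:45, 04:30-06:00, 08:30-09:30.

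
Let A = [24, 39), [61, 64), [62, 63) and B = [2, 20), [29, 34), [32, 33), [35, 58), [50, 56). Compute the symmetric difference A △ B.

[2, 20) ∪ [24, 29) ∪ [34, 35) ∪ [39, 58) ∪ [61, 64)

Merge the first list: [24, 39), [61, 64).
Merge the second list: [2, 20), [29, 34), [35, 58).
A \ B = [24, 29), [34, 35), [61, 64).
B \ A = [2, 20), [39, 58).
Union of the two gives the symmetric difference.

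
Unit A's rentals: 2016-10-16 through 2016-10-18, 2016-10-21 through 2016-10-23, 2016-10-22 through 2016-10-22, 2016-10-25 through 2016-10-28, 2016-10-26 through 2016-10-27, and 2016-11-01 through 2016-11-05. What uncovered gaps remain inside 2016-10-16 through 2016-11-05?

2016-10-19 through 2016-10-20, 2016-10-24 through 2016-10-24, 2016-10-29 through 2016-10-31

The merged coverage is 2016-10-16 through 2016-10-18, 2016-10-21 through 2016-10-23, 2016-10-25 through 2016-10-28, 2016-11-01 through 2016-11-05.
Complement within 2016-10-16 through 2016-11-05: 2016-10-19 through 2016-10-20, 2016-10-24 through 2016-10-24, 2016-10-29 through 2016-10-31.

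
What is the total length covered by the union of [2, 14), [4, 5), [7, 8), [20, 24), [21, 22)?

16

Merged: [2, 14), [20, 24).
Lengths: 12 + 4 = 16.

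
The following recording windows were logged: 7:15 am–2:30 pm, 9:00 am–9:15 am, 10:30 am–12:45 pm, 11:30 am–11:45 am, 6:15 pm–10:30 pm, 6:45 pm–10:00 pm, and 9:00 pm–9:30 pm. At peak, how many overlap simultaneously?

3

Walk the sorted start/end points keeping a running depth.
The depth first hits 3 at 11:30 am.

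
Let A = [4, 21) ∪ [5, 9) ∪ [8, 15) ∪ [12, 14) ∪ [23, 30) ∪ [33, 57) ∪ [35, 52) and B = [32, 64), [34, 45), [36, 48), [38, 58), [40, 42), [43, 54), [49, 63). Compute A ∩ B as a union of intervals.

A, merged: [4, 21), [23, 30), [33, 57).
B, merged: [32, 64).
[4, 21): no overlap with the second set.
[23, 30): no overlap with the second set.
[33, 57) meets the second set on [33, 57).

[33, 57)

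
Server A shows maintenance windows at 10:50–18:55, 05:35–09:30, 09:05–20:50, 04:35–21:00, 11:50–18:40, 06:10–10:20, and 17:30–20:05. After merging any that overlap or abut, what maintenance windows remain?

04:35–21:00

Sort by start: 04:35–21:00, 05:35–09:30, 06:10–10:20, 09:05–20:50, 10:50–18:55, 11:50–18:40, 17:30–20:05.
05:35–09:30 overlaps/touches 04:35–21:00 → extend to 04:35–21:00.
06:10–10:20 overlaps/touches 04:35–21:00 → extend to 04:35–21:00.
09:05–20:50 overlaps/touches 04:35–21:00 → extend to 04:35–21:00.
10:50–18:55 overlaps/touches 04:35–21:00 → extend to 04:35–21:00.
11:50–18:40 overlaps/touches 04:35–21:00 → extend to 04:35–21:00.
17:30–20:05 overlaps/touches 04:35–21:00 → extend to 04:35–21:00.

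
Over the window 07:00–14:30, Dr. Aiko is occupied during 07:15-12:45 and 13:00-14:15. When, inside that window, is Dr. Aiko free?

Covered (merged): 07:15–12:45, 13:00–14:15.
Uncovered inside 07:00–14:30: 07:00–07:15, 12:45–13:00, 14:15–14:30.

07:00–07:15, 12:45–13:00, 14:15–14:30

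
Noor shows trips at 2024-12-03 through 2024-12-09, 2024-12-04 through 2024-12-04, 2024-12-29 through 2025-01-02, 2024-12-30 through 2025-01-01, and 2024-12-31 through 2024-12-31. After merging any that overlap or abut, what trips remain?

2024-12-04 through 2024-12-04 overlaps/touches 2024-12-03 through 2024-12-09 → extend to 2024-12-03 through 2024-12-09.
2024-12-29 through 2025-01-02 is disjoint → start new block.
2024-12-30 through 2025-01-01 overlaps/touches 2024-12-29 through 2025-01-02 → extend to 2024-12-29 through 2025-01-02.
2024-12-31 through 2024-12-31 overlaps/touches 2024-12-29 through 2025-01-02 → extend to 2024-12-29 through 2025-01-02.

2024-12-03 through 2024-12-09, 2024-12-29 through 2025-01-02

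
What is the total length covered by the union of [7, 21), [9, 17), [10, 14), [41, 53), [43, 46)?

Merged: [7, 21), [41, 53).
Lengths: 14 + 12 = 26.

26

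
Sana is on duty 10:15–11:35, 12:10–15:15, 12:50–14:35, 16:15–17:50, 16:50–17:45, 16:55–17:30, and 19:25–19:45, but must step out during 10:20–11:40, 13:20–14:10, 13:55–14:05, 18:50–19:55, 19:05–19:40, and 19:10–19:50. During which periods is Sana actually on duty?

A, merged: 10:15–11:35, 12:10–15:15, 16:15–17:50, 19:25–19:45.
B, merged: 10:20–11:40, 13:20–14:10, 18:50–19:55.
10:15–11:35 minus B → 10:15–10:20.
12:10–15:15 minus B → 12:10–13:20, 14:10–15:15.
16:15–17:50: no B overlap → unchanged.
19:25–19:45: fully covered by B → removed.

10:15–10:20, 12:10–13:20, 14:10–15:15, 16:15–17:50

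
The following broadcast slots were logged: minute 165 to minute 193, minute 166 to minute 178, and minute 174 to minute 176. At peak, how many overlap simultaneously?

Sweep endpoints in order; track running count of active intervals.
Peak of 3 reached at minute 174.

3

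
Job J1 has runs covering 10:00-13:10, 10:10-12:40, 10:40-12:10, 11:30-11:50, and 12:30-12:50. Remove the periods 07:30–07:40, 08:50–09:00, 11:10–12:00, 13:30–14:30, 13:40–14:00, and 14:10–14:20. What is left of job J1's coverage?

10:00–11:10, 12:00–13:10

First set merges to 10:00–13:10.
Second set merges to 07:30–07:40, 08:50–09:00, 11:10–12:00, 13:30–14:30.
10:00–13:10 minus B → 10:00–11:10, 12:00–13:10.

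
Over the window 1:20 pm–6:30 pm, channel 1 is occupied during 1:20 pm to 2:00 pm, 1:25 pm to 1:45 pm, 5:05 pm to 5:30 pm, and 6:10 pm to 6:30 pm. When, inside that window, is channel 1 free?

2:00 pm–5:05 pm, 5:30 pm–6:10 pm

After merging, the occupied span is 1:20 pm–2:00 pm, 5:05 pm–5:30 pm, 6:10 pm–6:30 pm.
Complement within 1:20 pm–6:30 pm: 2:00 pm–5:05 pm, 5:30 pm–6:10 pm.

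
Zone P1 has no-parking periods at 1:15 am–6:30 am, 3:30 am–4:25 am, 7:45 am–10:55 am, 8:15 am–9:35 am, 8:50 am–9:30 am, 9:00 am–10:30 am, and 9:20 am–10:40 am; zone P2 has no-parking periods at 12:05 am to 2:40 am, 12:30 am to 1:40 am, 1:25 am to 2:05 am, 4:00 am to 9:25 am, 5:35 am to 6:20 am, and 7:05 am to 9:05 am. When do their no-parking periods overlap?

1:15 am–2:40 am, 4:00 am–6:30 am, 7:45 am–9:25 am

Merge the first list: 1:15 am–6:30 am, 7:45 am–10:55 am.
Merge the second list: 12:05 am–2:40 am, 4:00 am–9:25 am.
1:15 am–6:30 am meets the second set on 1:15 am–2:40 am, 4:00 am–6:30 am.
7:45 am–10:55 am meets the second set on 7:45 am–9:25 am.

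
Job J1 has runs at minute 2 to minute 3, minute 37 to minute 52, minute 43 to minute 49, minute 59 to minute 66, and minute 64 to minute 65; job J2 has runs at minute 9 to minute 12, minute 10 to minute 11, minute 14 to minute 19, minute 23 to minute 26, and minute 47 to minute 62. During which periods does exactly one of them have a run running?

minute 2 to minute 3, minute 9 to minute 12, minute 14 to minute 19, minute 23 to minute 26, minute 37 to minute 47, minute 52 to minute 59, minute 62 to minute 66

A, merged: minute 2 to minute 3, minute 37 to minute 52, minute 59 to minute 66.
B, merged: minute 9 to minute 12, minute 14 to minute 19, minute 23 to minute 26, minute 47 to minute 62.
A \ B = minute 2 to minute 3, minute 37 to minute 47, minute 62 to minute 66.
B \ A = minute 9 to minute 12, minute 14 to minute 19, minute 23 to minute 26, minute 52 to minute 59.
Union of the two gives the symmetric difference.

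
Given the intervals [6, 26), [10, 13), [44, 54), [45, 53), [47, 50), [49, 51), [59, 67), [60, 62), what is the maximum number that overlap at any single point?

4

Walk the sorted start/end points keeping a running depth.
The depth first hits 4 at 49.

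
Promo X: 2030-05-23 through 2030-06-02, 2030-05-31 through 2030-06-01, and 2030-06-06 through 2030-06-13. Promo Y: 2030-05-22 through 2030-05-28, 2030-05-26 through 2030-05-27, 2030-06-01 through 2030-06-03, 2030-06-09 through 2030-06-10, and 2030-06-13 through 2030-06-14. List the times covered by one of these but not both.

A, merged: 2030-05-23 through 2030-06-02, 2030-06-06 through 2030-06-13.
B, merged: 2030-05-22 through 2030-05-28, 2030-06-01 through 2030-06-03, 2030-06-09 through 2030-06-10, 2030-06-13 through 2030-06-14.
A \ B = 2030-05-29 through 2030-05-31, 2030-06-06 through 2030-06-08, 2030-06-11 through 2030-06-12.
B \ A = 2030-05-22 through 2030-05-22, 2030-06-03 through 2030-06-03, 2030-06-14 through 2030-06-14.
Union of the two gives the symmetric difference.

2030-05-22 through 2030-05-22, 2030-05-29 through 2030-05-31, 2030-06-03 through 2030-06-03, 2030-06-06 through 2030-06-08, 2030-06-11 through 2030-06-12, 2030-06-14 through 2030-06-14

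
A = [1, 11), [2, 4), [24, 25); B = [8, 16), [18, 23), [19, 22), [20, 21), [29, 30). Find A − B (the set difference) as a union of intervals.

[1, 8) ∪ [24, 25)

A, merged: [1, 11), [24, 25).
B, merged: [8, 16), [18, 23), [29, 30).
[1, 11) minus B → [1, 8).
[24, 25): no B overlap → unchanged.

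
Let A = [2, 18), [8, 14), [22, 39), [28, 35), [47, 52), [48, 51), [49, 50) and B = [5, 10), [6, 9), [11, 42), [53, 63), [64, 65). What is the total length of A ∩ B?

Merge the first list: [2, 18), [22, 39), [47, 52).
Merge the second list: [5, 10), [11, 42), [53, 63), [64, 65).
A ∩ B = [5, 10), [11, 18), [22, 39).
Total: 5 + 7 + 17 = 29.

29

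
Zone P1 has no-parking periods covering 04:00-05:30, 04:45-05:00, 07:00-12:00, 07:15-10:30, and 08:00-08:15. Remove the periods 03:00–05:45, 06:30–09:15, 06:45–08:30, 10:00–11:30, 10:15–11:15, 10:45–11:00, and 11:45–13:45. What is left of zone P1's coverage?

09:15-10:00, 11:30-11:45

Merge the first list: 04:00-05:30, 07:00-12:00.
Merge the second list: 03:00-05:45, 06:30-09:15, 10:00-11:30, 11:45-13:45.
04:00-05:30: fully covered by B → removed.
07:00-12:00 minus B → 09:15-10:00, 11:30-11:45.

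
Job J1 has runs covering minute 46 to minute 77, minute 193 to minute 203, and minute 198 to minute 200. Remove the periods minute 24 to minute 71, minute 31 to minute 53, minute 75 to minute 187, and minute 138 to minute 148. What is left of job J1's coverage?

First set merges to minute 46 to minute 77, minute 193 to minute 203.
Second set merges to minute 24 to minute 71, minute 75 to minute 187.
minute 46 to minute 77 minus B → minute 71 to minute 75.
minute 193 to minute 203: no B overlap → unchanged.

minute 71 to minute 75, minute 193 to minute 203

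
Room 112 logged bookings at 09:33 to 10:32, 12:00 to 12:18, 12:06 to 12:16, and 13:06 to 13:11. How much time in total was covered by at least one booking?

1 h 22 min

Merged: 09:33-10:32, 12:00-12:18, 13:06-13:11.
Lengths: 59 min + 18 min + 5 min = 1 h 22 min.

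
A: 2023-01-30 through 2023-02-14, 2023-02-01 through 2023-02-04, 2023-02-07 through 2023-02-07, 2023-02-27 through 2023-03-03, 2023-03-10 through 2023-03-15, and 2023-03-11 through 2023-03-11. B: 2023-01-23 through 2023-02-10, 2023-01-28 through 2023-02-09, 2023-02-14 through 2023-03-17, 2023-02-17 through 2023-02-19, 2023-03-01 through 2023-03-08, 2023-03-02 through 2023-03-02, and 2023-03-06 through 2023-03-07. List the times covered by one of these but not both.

First set merges to 2023-01-30 through 2023-02-14, 2023-02-27 through 2023-03-03, 2023-03-10 through 2023-03-15.
Second set merges to 2023-01-23 through 2023-02-10, 2023-02-14 through 2023-03-17.
A \ B = 2023-02-11 through 2023-02-13.
B \ A = 2023-01-23 through 2023-01-29, 2023-02-15 through 2023-02-26, 2023-03-04 through 2023-03-09, 2023-03-16 through 2023-03-17.
Union of the two gives the symmetric difference.

2023-01-23 through 2023-01-29, 2023-02-11 through 2023-02-13, 2023-02-15 through 2023-02-26, 2023-03-04 through 2023-03-09, 2023-03-16 through 2023-03-17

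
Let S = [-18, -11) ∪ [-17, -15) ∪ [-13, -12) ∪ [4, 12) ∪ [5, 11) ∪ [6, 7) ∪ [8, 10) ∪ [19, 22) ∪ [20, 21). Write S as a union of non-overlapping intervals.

[-18, -11) ∪ [4, 12) ∪ [19, 22)

[-17, -15) overlaps/touches [-18, -11) → extend to [-18, -11).
[-13, -12) overlaps/touches [-18, -11) → extend to [-18, -11).
[4, 12) is disjoint → start new block.
[5, 11) overlaps/touches [4, 12) → extend to [4, 12).
[6, 7) overlaps/touches [4, 12) → extend to [4, 12).
[8, 10) overlaps/touches [4, 12) → extend to [4, 12).
[19, 22) is disjoint → start new block.
[20, 21) overlaps/touches [19, 22) → extend to [19, 22).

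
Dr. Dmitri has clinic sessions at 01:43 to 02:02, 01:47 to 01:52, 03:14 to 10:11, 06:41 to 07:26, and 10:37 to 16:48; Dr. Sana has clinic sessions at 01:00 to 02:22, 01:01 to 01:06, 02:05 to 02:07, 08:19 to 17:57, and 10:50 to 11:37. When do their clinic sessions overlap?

01:43–02:02, 08:19–10:11, 10:37–16:48

First set merges to 01:43–02:02, 03:14–10:11, 10:37–16:48.
Second set merges to 01:00–02:22, 08:19–17:57.
01:43–02:02 overlaps B on 01:43–02:02.
03:14–10:11 overlaps B on 08:19–10:11.
10:37–16:48 overlaps B on 10:37–16:48.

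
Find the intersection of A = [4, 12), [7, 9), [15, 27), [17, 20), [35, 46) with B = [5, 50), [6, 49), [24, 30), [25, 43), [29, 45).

[5, 12) ∪ [15, 27) ∪ [35, 46)

A, merged: [4, 12), [15, 27), [35, 46).
B, merged: [5, 50).
[4, 12) overlaps B on [5, 12).
[15, 27) overlaps B on [15, 27).
[35, 46) overlaps B on [35, 46).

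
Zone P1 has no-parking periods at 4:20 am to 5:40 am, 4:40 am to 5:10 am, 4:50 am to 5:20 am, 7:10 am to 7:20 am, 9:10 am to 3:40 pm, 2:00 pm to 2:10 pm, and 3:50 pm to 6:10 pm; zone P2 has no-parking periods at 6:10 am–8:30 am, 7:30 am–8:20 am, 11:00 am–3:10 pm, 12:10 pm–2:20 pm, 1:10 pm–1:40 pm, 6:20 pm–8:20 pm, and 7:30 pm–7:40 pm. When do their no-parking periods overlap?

A, merged: 4:20 am-5:40 am, 7:10 am-7:20 am, 9:10 am-3:40 pm, 3:50 pm-6:10 pm.
B, merged: 6:10 am-8:30 am, 11:00 am-3:10 pm, 6:20 pm-8:20 pm.
4:20 am-5:40 am falls entirely outside B.
7:10 am-7:20 am overlaps B on 7:10 am-7:20 am.
9:10 am-3:40 pm overlaps B on 11:00 am-3:10 pm.
3:50 pm-6:10 pm falls entirely outside B.

7:10 am-7:20 am, 11:00 am-3:10 pm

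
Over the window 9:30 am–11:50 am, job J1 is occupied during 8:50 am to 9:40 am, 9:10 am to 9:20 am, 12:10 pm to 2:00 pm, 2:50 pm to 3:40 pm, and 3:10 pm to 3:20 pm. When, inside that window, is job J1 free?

9:40 am–11:50 am

After merging, the occupied span is 8:50 am–9:40 am, 12:10 pm–2:00 pm, 2:50 pm–3:40 pm.
Complement within 9:30 am–11:50 am: 9:40 am–11:50 am.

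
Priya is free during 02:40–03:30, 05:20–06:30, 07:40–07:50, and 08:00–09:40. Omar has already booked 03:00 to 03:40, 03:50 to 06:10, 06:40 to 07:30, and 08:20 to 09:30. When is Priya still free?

02:40–03:00, 06:10–06:30, 07:40–07:50, 08:00–08:20, 09:30–09:40

02:40–03:30 with B removed leaves 02:40–03:00.
05:20–06:30 with B removed leaves 06:10–06:30.
07:40–07:50 is untouched.
08:00–09:40 with B removed leaves 08:00–08:20, 09:30–09:40.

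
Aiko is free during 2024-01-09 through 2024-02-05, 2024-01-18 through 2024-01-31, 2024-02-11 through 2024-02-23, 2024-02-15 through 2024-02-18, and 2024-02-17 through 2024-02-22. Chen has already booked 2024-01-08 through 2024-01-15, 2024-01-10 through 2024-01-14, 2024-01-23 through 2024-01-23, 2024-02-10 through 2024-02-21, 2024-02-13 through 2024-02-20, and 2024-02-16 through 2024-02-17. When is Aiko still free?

2024-01-16 through 2024-01-22, 2024-01-24 through 2024-02-05, 2024-02-22 through 2024-02-23

A, merged: 2024-01-09 through 2024-02-05, 2024-02-11 through 2024-02-23.
B, merged: 2024-01-08 through 2024-01-15, 2024-01-23 through 2024-01-23, 2024-02-10 through 2024-02-21.
2024-01-09 through 2024-02-05 with B removed leaves 2024-01-16 through 2024-01-22, 2024-01-24 through 2024-02-05.
2024-02-11 through 2024-02-23 with B removed leaves 2024-02-22 through 2024-02-23.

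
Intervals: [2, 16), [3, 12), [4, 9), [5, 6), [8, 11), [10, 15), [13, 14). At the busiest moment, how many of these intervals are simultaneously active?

At 5, 4 of the intervals are simultaneously active.
No point has more.

4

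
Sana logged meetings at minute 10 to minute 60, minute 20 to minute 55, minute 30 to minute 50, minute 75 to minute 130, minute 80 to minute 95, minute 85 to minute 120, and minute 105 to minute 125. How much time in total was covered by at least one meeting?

105 minutes

Merged: minute 10 to minute 60, minute 75 to minute 130.
Lengths: 50 minutes + 55 minutes = 105 minutes.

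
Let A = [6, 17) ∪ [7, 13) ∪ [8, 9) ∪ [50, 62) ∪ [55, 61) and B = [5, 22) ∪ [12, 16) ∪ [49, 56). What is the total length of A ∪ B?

30

First set merges to [6, 17), [50, 62).
Second set merges to [5, 22), [49, 56).
A ∪ B = [5, 22), [49, 62).
Total: 17 + 13 = 30.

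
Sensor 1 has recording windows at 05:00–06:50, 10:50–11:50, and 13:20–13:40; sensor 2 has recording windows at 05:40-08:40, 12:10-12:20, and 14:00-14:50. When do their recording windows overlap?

05:40-06:50

05:00-06:50 overlaps B on 05:40-06:50.
10:50-11:50 falls entirely outside B.
13:20-13:40 falls entirely outside B.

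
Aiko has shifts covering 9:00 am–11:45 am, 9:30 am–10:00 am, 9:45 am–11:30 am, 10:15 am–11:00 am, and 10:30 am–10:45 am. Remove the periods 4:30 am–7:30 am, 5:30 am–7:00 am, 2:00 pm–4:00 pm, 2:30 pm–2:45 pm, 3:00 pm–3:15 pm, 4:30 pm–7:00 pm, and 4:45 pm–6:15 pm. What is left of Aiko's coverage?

9:00 am–11:45 am

A, merged: 9:00 am–11:45 am.
B, merged: 4:30 am–7:30 am, 2:00 pm–4:00 pm, 4:30 pm–7:00 pm.
9:00 am–11:45 am: no B overlap → unchanged.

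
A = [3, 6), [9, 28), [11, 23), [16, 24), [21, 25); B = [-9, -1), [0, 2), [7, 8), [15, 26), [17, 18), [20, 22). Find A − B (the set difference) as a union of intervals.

First set merges to [3, 6), [9, 28).
Second set merges to [-9, -1), [0, 2), [7, 8), [15, 26).
[3, 6) is untouched.
[9, 28) with B removed leaves [9, 15), [26, 28).

[3, 6) ∪ [9, 15) ∪ [26, 28)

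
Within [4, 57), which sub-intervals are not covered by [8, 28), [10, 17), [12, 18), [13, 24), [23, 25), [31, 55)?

After merging, the occupied span is [8, 28), [31, 55).
Complement within [4, 57): [4, 8), [28, 31), [55, 57).

[4, 8) ∪ [28, 31) ∪ [55, 57)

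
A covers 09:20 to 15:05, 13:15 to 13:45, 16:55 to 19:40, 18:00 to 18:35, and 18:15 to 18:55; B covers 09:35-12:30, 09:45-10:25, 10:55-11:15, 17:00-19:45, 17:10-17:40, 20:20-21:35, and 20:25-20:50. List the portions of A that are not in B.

Merge the first list: 09:20–15:05, 16:55–19:40.
Merge the second list: 09:35–12:30, 17:00–19:45, 20:20–21:35.
09:20–15:05 \ B = 09:20–09:35, 12:30–15:05.
16:55–19:40 \ B = 16:55–17:00.

09:20–09:35, 12:30–15:05, 16:55–17:00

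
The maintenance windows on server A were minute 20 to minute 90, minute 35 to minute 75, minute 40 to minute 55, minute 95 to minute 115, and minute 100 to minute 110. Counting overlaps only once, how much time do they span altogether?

Merged: minute 20 to minute 90, minute 95 to minute 115.
Lengths: 70 minutes + 20 minutes = 90 minutes.

90 minutes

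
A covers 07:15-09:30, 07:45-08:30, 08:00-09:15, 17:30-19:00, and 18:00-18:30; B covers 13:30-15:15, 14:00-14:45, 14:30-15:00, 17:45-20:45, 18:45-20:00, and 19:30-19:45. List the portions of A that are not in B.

07:15-09:30, 17:30-17:45

A, merged: 07:15-09:30, 17:30-19:00.
B, merged: 13:30-15:15, 17:45-20:45.
07:15-09:30: no B overlap → unchanged.
17:30-19:00 minus B → 17:30-17:45.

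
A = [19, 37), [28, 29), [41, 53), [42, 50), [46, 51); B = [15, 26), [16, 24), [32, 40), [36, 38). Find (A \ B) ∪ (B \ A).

[15, 19) ∪ [26, 32) ∪ [37, 40) ∪ [41, 53)

First set merges to [19, 37), [41, 53).
Second set merges to [15, 26), [32, 40).
A \ B = [26, 32), [41, 53).
B \ A = [15, 19), [37, 40).
Union of the two gives the symmetric difference.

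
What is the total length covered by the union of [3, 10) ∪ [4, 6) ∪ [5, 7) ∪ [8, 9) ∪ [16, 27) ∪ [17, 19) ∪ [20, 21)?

18

Merged: [3, 10), [16, 27).
Lengths: 7 + 11 = 18.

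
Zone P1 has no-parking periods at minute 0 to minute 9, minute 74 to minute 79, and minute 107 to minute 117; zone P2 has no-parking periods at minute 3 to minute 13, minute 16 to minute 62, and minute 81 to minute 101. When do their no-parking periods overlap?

minute 3 to minute 9

minute 0 to minute 9 ∩ B → minute 3 to minute 9.
minute 74 to minute 79 meets no B interval.
minute 107 to minute 117 meets no B interval.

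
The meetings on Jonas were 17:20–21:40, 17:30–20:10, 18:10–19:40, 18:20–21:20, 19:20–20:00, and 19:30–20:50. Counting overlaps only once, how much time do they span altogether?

4 h 20 min

Merged: 17:20–21:40.
Length: 4 h 20 min.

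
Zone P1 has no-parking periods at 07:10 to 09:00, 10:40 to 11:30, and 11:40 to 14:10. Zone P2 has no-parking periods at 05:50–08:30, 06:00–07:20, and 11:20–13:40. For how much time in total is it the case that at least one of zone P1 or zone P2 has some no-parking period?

Second set merges to 05:50-08:30, 11:20-13:40.
A ∪ B = 05:50-09:00, 10:40-14:10.
Total: 3 h 10 min + 3 h 30 min = 6 h 40 min.

6 h 40 min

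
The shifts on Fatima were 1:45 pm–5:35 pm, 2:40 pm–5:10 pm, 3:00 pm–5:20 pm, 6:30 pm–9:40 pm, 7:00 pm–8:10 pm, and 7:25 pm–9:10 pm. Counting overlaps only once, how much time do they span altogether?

Merged: 1:45 pm–5:35 pm, 6:30 pm–9:40 pm.
Lengths: 3 h 50 min + 3 h 10 min = 7 h.

7 h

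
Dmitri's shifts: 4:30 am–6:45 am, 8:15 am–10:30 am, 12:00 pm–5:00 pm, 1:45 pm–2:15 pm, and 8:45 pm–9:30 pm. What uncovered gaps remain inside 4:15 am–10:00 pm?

The merged coverage is 4:30 am-6:45 am, 8:15 am-10:30 am, 12:00 pm-5:00 pm, 8:45 pm-9:30 pm.
Uncovered inside 4:15 am-10:00 pm: 4:15 am-4:30 am, 6:45 am-8:15 am, 10:30 am-12:00 pm, 5:00 pm-8:45 pm, 9:30 pm-10:00 pm.

4:15 am-4:30 am, 6:45 am-8:15 am, 10:30 am-12:00 pm, 5:00 pm-8:45 pm, 9:30 pm-10:00 pm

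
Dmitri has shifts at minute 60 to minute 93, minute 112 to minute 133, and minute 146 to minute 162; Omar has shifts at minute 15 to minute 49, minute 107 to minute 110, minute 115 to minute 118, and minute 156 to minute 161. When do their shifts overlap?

minute 115 to minute 118, minute 156 to minute 161

minute 60 to minute 93 meets no B interval.
minute 112 to minute 133 ∩ B → minute 115 to minute 118.
minute 146 to minute 162 ∩ B → minute 156 to minute 161.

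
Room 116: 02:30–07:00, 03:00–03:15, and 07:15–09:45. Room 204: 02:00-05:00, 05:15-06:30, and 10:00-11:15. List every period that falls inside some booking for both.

A, merged: 02:30–07:00, 07:15–09:45.
02:30–07:00 ∩ B → 02:30–05:00, 05:15–06:30.
07:15–09:45 meets no B interval.

02:30–05:00, 05:15–06:30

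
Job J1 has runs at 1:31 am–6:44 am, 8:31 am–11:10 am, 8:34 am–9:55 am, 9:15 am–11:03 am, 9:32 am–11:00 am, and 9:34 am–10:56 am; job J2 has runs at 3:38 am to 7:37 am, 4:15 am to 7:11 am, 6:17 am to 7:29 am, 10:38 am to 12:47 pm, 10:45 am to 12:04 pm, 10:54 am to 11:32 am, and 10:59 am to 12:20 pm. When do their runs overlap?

First set merges to 1:31 am–6:44 am, 8:31 am–11:10 am.
Second set merges to 3:38 am–7:37 am, 10:38 am–12:47 pm.
1:31 am–6:44 am ∩ B → 3:38 am–6:44 am.
8:31 am–11:10 am ∩ B → 10:38 am–11:10 am.

3:38 am–6:44 am, 10:38 am–11:10 am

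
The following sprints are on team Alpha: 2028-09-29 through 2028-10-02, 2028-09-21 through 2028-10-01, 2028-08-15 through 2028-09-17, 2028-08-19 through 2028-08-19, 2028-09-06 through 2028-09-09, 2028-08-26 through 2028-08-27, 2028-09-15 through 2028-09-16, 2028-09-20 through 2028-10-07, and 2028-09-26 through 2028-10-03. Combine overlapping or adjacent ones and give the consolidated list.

2028-08-15 through 2028-09-17, 2028-09-20 through 2028-10-07

Sort by start: 2028-08-15 through 2028-09-17, 2028-08-19 through 2028-08-19, 2028-08-26 through 2028-08-27, 2028-09-06 through 2028-09-09, 2028-09-15 through 2028-09-16, 2028-09-20 through 2028-10-07, 2028-09-21 through 2028-10-01, 2028-09-26 through 2028-10-03, 2028-09-29 through 2028-10-02.
2028-08-19 through 2028-08-19 overlaps/touches 2028-08-15 through 2028-09-17 → extend to 2028-08-15 through 2028-09-17.
2028-08-26 through 2028-08-27 overlaps/touches 2028-08-15 through 2028-09-17 → extend to 2028-08-15 through 2028-09-17.
2028-09-06 through 2028-09-09 overlaps/touches 2028-08-15 through 2028-09-17 → extend to 2028-08-15 through 2028-09-17.
2028-09-15 through 2028-09-16 overlaps/touches 2028-08-15 through 2028-09-17 → extend to 2028-08-15 through 2028-09-17.
2028-09-20 through 2028-10-07 is disjoint → start new block.
2028-09-21 through 2028-10-01 overlaps/touches 2028-09-20 through 2028-10-07 → extend to 2028-09-20 through 2028-10-07.
2028-09-26 through 2028-10-03 overlaps/touches 2028-09-20 through 2028-10-07 → extend to 2028-09-20 through 2028-10-07.
2028-09-29 through 2028-10-02 overlaps/touches 2028-09-20 through 2028-10-07 → extend to 2028-09-20 through 2028-10-07.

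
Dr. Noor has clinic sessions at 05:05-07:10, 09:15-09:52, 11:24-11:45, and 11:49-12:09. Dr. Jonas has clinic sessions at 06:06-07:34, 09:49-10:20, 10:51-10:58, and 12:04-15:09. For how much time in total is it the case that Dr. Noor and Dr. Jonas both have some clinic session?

1 h 12 min

A ∩ B = 06:06–07:10, 09:49–09:52, 12:04–12:09.
Total: 1 h 4 min + 3 min + 5 min = 1 h 12 min.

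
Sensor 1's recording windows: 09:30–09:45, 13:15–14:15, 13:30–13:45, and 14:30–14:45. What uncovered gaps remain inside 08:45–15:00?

After merging, the occupied span is 09:30–09:45, 13:15–14:15, 14:30–14:45.
Complement within 08:45–15:00: 08:45–09:30, 09:45–13:15, 14:15–14:30, 14:45–15:00.

08:45–09:30, 09:45–13:15, 14:15–14:30, 14:45–15:00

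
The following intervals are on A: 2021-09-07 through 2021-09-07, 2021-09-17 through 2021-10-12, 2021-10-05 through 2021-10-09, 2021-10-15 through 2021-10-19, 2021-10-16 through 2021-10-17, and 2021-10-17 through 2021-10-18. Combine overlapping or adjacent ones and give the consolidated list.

2021-09-07 through 2021-09-07, 2021-09-17 through 2021-10-12, 2021-10-15 through 2021-10-19

2021-09-17 through 2021-10-12 is disjoint → start new block.
2021-10-05 through 2021-10-09 overlaps/touches 2021-09-17 through 2021-10-12 → extend to 2021-09-17 through 2021-10-12.
2021-10-15 through 2021-10-19 is disjoint → start new block.
2021-10-16 through 2021-10-17 overlaps/touches 2021-10-15 through 2021-10-19 → extend to 2021-10-15 through 2021-10-19.
2021-10-17 through 2021-10-18 overlaps/touches 2021-10-15 through 2021-10-19 → extend to 2021-10-15 through 2021-10-19.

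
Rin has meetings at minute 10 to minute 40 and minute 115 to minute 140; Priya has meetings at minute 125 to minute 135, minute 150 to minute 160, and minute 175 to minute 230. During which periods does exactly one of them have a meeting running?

minute 10 to minute 40, minute 115 to minute 125, minute 135 to minute 140, minute 150 to minute 160, minute 175 to minute 230

A but not B: minute 10 to minute 40, minute 115 to minute 125, minute 135 to minute 140.
B but not A: minute 150 to minute 160, minute 175 to minute 230.
Combining gives A △ B.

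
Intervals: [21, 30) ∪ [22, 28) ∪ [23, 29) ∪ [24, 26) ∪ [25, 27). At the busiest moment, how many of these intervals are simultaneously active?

Sweep endpoints in order; track running count of active intervals.
Peak of 5 reached at 25.

5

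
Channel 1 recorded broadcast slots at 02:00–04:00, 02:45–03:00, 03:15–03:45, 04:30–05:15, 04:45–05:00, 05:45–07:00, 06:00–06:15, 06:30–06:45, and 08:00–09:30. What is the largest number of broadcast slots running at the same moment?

Walk the sorted start/end points keeping a running depth.
The depth first hits 2 at 02:45.

2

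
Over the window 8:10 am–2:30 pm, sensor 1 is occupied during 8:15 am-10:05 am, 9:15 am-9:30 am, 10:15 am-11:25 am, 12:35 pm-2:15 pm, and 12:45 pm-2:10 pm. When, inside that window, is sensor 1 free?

8:10 am–8:15 am, 10:05 am–10:15 am, 11:25 am–12:35 pm, 2:15 pm–2:30 pm

The merged coverage is 8:15 am–10:05 am, 10:15 am–11:25 am, 12:35 pm–2:15 pm.
Uncovered inside 8:10 am–2:30 pm: 8:10 am–8:15 am, 10:05 am–10:15 am, 11:25 am–12:35 pm, 2:15 pm–2:30 pm.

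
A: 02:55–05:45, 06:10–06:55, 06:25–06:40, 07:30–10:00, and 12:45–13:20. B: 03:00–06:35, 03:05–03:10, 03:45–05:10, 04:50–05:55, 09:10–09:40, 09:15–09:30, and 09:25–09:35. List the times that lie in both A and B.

03:00-05:45, 06:10-06:35, 09:10-09:40

First set merges to 02:55-05:45, 06:10-06:55, 07:30-10:00, 12:45-13:20.
Second set merges to 03:00-06:35, 09:10-09:40.
02:55-05:45 ∩ B → 03:00-05:45.
06:10-06:55 ∩ B → 06:10-06:35.
07:30-10:00 ∩ B → 09:10-09:40.
12:45-13:20 meets no B interval.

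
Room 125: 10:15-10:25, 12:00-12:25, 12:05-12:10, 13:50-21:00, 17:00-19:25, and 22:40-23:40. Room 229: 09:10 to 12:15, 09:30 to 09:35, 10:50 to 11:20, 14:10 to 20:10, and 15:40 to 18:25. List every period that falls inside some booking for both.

A, merged: 10:15-10:25, 12:00-12:25, 13:50-21:00, 22:40-23:40.
B, merged: 09:10-12:15, 14:10-20:10.
10:15-10:25 ∩ B → 10:15-10:25.
12:00-12:25 ∩ B → 12:00-12:15.
13:50-21:00 ∩ B → 14:10-20:10.
22:40-23:40 meets no B interval.

10:15-10:25, 12:00-12:15, 14:10-20:10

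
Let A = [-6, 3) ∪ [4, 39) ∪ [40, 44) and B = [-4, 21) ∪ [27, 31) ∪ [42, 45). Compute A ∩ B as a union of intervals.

[-6, 3) meets the second set on [-4, 3).
[4, 39) meets the second set on [4, 21), [27, 31).
[40, 44) meets the second set on [42, 44).

[-4, 3) ∪ [4, 21) ∪ [27, 31) ∪ [42, 44)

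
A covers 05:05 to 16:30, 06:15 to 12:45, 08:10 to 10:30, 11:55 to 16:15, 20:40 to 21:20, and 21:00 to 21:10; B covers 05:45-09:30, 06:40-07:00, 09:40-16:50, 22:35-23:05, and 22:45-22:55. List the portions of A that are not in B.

First set merges to 05:05–16:30, 20:40–21:20.
Second set merges to 05:45–09:30, 09:40–16:50, 22:35–23:05.
05:05–16:30 with B removed leaves 05:05–05:45, 09:30–09:40.
20:40–21:20 is untouched.

05:05–05:45, 09:30–09:40, 20:40–21:20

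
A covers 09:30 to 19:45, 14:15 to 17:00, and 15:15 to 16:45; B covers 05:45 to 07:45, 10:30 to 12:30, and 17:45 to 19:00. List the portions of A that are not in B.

Merge the first list: 09:30–19:45.
09:30–19:45 \ B = 09:30–10:30, 12:30–17:45, 19:00–19:45.

09:30–10:30, 12:30–17:45, 19:00–19:45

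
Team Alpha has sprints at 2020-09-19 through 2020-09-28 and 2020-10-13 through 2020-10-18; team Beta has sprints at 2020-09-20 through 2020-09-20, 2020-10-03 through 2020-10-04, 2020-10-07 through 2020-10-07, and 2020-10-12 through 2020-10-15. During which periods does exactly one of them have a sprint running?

2020-09-19 through 2020-09-19, 2020-09-21 through 2020-09-28, 2020-10-03 through 2020-10-04, 2020-10-07 through 2020-10-07, 2020-10-12 through 2020-10-12, 2020-10-16 through 2020-10-18

Only in the first: 2020-09-19 through 2020-09-19, 2020-09-21 through 2020-09-28, 2020-10-16 through 2020-10-18.
Only in the second: 2020-10-03 through 2020-10-04, 2020-10-07 through 2020-10-07, 2020-10-12 through 2020-10-12.
Together these are the periods covered by exactly one.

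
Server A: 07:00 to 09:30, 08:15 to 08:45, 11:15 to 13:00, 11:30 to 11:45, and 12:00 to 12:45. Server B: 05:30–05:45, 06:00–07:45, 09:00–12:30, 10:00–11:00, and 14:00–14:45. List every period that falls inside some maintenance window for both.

07:00–07:45, 09:00–09:30, 11:15–12:30

First set merges to 07:00–09:30, 11:15–13:00.
Second set merges to 05:30–05:45, 06:00–07:45, 09:00–12:30, 14:00–14:45.
07:00–09:30 ∩ B → 07:00–07:45, 09:00–09:30.
11:15–13:00 ∩ B → 11:15–12:30.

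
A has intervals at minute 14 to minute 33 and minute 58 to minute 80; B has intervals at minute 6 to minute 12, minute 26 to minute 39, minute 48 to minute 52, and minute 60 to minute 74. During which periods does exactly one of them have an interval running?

A but not B: minute 14 to minute 26, minute 58 to minute 60, minute 74 to minute 80.
B but not A: minute 6 to minute 12, minute 33 to minute 39, minute 48 to minute 52.
Combining gives A △ B.

minute 6 to minute 12, minute 14 to minute 26, minute 33 to minute 39, minute 48 to minute 52, minute 58 to minute 60, minute 74 to minute 80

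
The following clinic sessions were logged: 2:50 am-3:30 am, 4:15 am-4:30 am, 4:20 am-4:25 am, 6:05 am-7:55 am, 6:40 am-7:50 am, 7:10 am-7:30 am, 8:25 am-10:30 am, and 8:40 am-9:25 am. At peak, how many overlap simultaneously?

At 7:10 am, 3 of the intervals are simultaneously active.
No point has more.

3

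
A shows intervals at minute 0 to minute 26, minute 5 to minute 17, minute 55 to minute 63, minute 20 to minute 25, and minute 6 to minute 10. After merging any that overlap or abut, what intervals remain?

Sort by start: minute 0 to minute 26, minute 5 to minute 17, minute 6 to minute 10, minute 20 to minute 25, minute 55 to minute 63.
minute 5 to minute 17 overlaps/touches minute 0 to minute 26 → extend to minute 0 to minute 26.
minute 6 to minute 10 overlaps/touches minute 0 to minute 26 → extend to minute 0 to minute 26.
minute 20 to minute 25 overlaps/touches minute 0 to minute 26 → extend to minute 0 to minute 26.
minute 55 to minute 63 is disjoint → start new block.

minute 0 to minute 26, minute 55 to minute 63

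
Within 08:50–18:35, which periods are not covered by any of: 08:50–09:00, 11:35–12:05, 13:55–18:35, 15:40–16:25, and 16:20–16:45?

09:00-11:35, 12:05-13:55

After merging, the occupied span is 08:50-09:00, 11:35-12:05, 13:55-18:35.
Gaps within 08:50-18:35: 09:00-11:35, 12:05-13:55.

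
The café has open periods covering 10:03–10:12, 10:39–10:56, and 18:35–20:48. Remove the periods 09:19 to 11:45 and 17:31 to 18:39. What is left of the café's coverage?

10:03-10:12: fully covered by B → removed.
10:39-10:56: fully covered by B → removed.
18:35-20:48 minus B → 18:39-20:48.

18:39-20:48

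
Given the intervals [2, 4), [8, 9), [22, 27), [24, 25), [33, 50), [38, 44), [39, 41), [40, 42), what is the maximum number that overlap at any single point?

4

Sweep endpoints in order; track running count of active intervals.
Peak of 4 reached at 40.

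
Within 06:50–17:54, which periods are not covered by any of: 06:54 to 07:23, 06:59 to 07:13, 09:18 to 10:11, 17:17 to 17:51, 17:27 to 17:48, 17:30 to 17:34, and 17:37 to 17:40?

Covered (merged): 06:54–07:23, 09:18–10:11, 17:17–17:51.
Gaps within 06:50–17:54: 06:50–06:54, 07:23–09:18, 10:11–17:17, 17:51–17:54.

06:50–06:54, 07:23–09:18, 10:11–17:17, 17:51–17:54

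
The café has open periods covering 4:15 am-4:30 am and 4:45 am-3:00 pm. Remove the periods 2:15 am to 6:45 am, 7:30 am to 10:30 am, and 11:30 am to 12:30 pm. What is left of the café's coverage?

4:15 am–4:30 am lies entirely inside B → drops out.
4:45 am–3:00 pm with B removed leaves 6:45 am–7:30 am, 10:30 am–11:30 am, 12:30 pm–3:00 pm.

6:45 am–7:30 am, 10:30 am–11:30 am, 12:30 pm–3:00 pm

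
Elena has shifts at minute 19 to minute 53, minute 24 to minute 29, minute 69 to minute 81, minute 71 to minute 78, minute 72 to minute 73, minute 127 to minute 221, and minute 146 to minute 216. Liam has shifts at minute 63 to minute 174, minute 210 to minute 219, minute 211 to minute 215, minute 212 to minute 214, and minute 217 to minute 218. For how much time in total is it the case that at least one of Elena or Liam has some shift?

192 minutes

A, merged: minute 19 to minute 53, minute 69 to minute 81, minute 127 to minute 221.
B, merged: minute 63 to minute 174, minute 210 to minute 219.
A ∪ B = minute 19 to minute 53, minute 63 to minute 221.
Total: 34 minutes + 158 minutes = 192 minutes.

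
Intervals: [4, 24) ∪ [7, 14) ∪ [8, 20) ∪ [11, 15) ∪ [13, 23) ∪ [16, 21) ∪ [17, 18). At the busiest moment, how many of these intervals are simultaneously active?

5

At 13, 5 of the intervals are simultaneously active.
No point has more.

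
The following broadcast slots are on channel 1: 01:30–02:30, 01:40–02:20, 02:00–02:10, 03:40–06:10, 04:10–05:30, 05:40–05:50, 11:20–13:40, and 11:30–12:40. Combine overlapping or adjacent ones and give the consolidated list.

01:40–02:20 overlaps/touches 01:30–02:30 → extend to 01:30–02:30.
02:00–02:10 overlaps/touches 01:30–02:30 → extend to 01:30–02:30.
03:40–06:10 is disjoint → start new block.
04:10–05:30 overlaps/touches 03:40–06:10 → extend to 03:40–06:10.
05:40–05:50 overlaps/touches 03:40–06:10 → extend to 03:40–06:10.
11:20–13:40 is disjoint → start new block.
11:30–12:40 overlaps/touches 11:20–13:40 → extend to 11:20–13:40.

01:30–02:30, 03:40–06:10, 11:20–13:40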